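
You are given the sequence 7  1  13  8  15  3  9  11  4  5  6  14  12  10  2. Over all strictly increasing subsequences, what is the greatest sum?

Let S[i] be the best sum of a strictly increasing subsequence ending at i:
i:      1  2  3  4  5  6  7  8  9 10 11 12 13 14 15
a[i]:   7  1 13  8 15  3  9 11  4  5  6 14 12 10  2
S:      7  1 20 15 35  4 24 35  8 13 19 49 47 34  3
Maximum is 49 (e.g. 7 + 8 + 9 + 11 + 14).

49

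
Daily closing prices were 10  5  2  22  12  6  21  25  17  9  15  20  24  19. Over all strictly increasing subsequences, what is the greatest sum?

83

Let S[i] be the best sum of a strictly increasing subsequence ending at i:
i:      1  2  3  4  5  6  7  8  9 10 11 12 13 14
a[i]:  10  5  2 22 12  6 21 25 17  9 15 20 24 19
S:     10  5  2 32 22 11 43 68 39 20 37 59 83 58
Maximum is 83 (e.g. 10 + 12 + 17 + 20 + 24).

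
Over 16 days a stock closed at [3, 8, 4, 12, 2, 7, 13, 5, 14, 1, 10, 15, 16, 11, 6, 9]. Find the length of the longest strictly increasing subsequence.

7

Let dp[i] be the length of the longest such subsequence ending at index i:
i:      1  2  3  4  5  6  7  8  9 10 11 12 13 14 15 16
a[i]:   3  8  4 12  2  7 13  5 14  1 10 15 16 11  6  9
dp:     1  2  2  3  1  3  4  3  5  1  4  6  7  5  4  5
Maximum dp value is 7.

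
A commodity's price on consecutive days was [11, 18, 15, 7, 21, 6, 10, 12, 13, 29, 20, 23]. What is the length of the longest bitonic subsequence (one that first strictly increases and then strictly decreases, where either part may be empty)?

inc[i] = longest strictly increasing subsequence ending at i; dec[i] = longest strictly decreasing subsequence starting at i:
i:      1  2  3  4  5  6  7  8  9 10 11 12
a[i]:  11 18 15  7 21  6 10 12 13 29 20 23
inc:    1  2  2  1  3  1  2  3  4  5  5  6
dec:    3  4  3  2  2  1  1  1  1  2  1  1
Best peak at i=10 (value 29): inc=5, dec=2, length 5+2−1 = 6.

6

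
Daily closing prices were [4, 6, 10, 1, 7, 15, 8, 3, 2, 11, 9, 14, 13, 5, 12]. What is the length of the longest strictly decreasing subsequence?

Negate each value so 'decreasing' becomes 'increasing', then run patience tails on the negated sequence:
-4 → extends → [-4]
-6 → replaces -4 → [-6]
-10 → replaces -6 → [-10]
-1 → extends → [-10, -1]
-7 → replaces -1 → [-10, -7]
-15 → replaces -10 → [-15, -7]
-8 → replaces -7 → [-15, -8]
-3 → extends → [-15, -8, -3]
-2 → extends → [-15, -8, -3, -2]
-11 → replaces -8 → [-15, -11, -3, -2]
-9 → replaces -3 → [-15, -11, -9, -2]
-14 → replaces -11 → [-15, -14, -9, -2]
-13 → replaces -9 → [-15, -14, -13, -2]
-5 → replaces -2 → [-15, -14, -13, -5]
-12 → replaces -5 → [-15, -14, -13, -12]
Four tails, so the longest strictly decreasing subsequence of the original has length 4.

4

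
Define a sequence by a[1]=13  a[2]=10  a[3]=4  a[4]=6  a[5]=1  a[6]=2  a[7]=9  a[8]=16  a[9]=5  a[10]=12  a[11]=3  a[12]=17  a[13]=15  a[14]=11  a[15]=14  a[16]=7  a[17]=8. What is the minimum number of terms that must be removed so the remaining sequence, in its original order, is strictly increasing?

12

Fewest deletions = n − (longest strictly increasing subsequence).
i:      1  2  3  4  5  6  7  8  9 10 11 12 13 14 15 16 17
a[i]:  13 10  4  6  1  2  9 16  5 12  3 17 15 11 14  7  8
dp:     1  1  1  2  1  2  3  4  3  4  3  5  5  4  5  4  5
max dp = 5, so deletions = 17 − 5 = 12.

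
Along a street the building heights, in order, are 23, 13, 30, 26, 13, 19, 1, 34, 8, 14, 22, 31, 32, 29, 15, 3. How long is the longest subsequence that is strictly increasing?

6

Let dp[i] be the length of the longest such subsequence ending at index i:
i:      1  2  3  4  5  6  7  8  9 10 11 12 13 14 15 16
a[i]:  23 13 30 26 13 19  1 34  8 14 22 31 32 29 15  3
dp:     1  1  2  2  1  2  1  3  2  3  4  5  6  5  4  2
Maximum dp value is 6.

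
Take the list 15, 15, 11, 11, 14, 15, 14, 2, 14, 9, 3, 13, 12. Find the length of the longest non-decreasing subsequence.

5

Track the smallest tail for each achievable length (allowing ties):
15 → extends → [15]
15 → extends → [15, 15]
11 → replaces 15 → [11, 15]
11 → replaces 15 → [11, 11]
14 → extends → [11, 11, 14]
15 → extends → [11, 11, 14, 15]
14 → replaces 15 → [11, 11, 14, 14]
2 → replaces 11 → [2, 11, 14, 14]
14 → extends → [2, 11, 14, 14, 14]
9 → replaces 11 → [2, 9, 14, 14, 14]
3 → replaces 9 → [2, 3, 14, 14, 14]
13 → replaces 14 → [2, 3, 13, 14, 14]
12 → replaces 13 → [2, 3, 12, 14, 14]
Five tails, so the longest non-decreasing subsequence has length 5 (e.g. 11, 11, 14, 14, 14).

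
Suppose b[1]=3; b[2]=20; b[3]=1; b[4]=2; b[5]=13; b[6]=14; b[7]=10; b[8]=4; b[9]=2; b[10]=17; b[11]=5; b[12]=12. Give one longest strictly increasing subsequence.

1, 2, 13, 14, 17

Patience tails give the LIS length; then backtrack through the dp parents:
3 → extends → [3]
20 → extends → [3, 20]
1 → replaces 3 → [1, 20]
2 → replaces 20 → [1, 2]
13 → extends → [1, 2, 13]
14 → extends → [1, 2, 13, 14]
10 → replaces 13 → [1, 2, 10, 14]
4 → replaces 10 → [1, 2, 4, 14]
2 → already a tail → [1, 2, 4, 14]
17 → extends → [1, 2, 4, 14, 17]
5 → replaces 14 → [1, 2, 4, 5, 17]
12 → replaces 17 → [1, 2, 4, 5, 12]
Length 5; one witness is 1, 2, 13, 14, 17.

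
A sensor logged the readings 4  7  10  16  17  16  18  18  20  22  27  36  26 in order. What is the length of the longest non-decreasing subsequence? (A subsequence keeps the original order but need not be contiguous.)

11

Track the smallest tail for each achievable length (allowing ties):
4 → extends → [4]
7 → extends → [4, 7]
10 → extends → [4, 7, 10]
16 → extends → [4, 7, 10, 16]
17 → extends → [4, 7, 10, 16, 17]
16 → replaces 17 → [4, 7, 10, 16, 16]
18 → extends → [4, 7, 10, 16, 16, 18]
18 → extends → [4, 7, 10, 16, 16, 18, 18]
20 → extends → [4, 7, 10, 16, 16, 18, 18, 20]
22 → extends → [4, 7, 10, 16, 16, 18, 18, 20, 22]
27 → extends → [4, 7, 10, 16, 16, 18, 18, 20, 22, 27]
36 → extends → [4, 7, 10, 16, 16, 18, 18, 20, 22, 27, 36]
26 → replaces 27 → [4, 7, 10, 16, 16, 18, 18, 20, 22, 26, 36]
Eleven tails, so the longest non-decreasing subsequence has length 11 (e.g. 4, 7, 10, 16, 17, 18, 18, 20, 22, 27, 36).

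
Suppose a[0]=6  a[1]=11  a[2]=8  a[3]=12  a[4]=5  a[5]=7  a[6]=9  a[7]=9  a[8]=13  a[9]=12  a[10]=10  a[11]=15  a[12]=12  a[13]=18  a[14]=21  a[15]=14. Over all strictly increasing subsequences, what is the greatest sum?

Let S[i] be the best sum of a strictly increasing subsequence ending at i:
i:      0  1  2  3  4  5  6  7  8  9 10 11 12 13 14 15
a[i]:   6 11  8 12  5  7  9  9 13 12 10 15 12 18 21 14
S:      6 17 14 29  5 13 23 23 42 35 33 57 45 75 96 59
Maximum is 96 (e.g. 6 + 11 + 12 + 13 + 15 + 18 + 21).

96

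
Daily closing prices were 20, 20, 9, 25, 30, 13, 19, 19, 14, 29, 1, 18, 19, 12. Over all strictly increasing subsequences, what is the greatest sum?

75

Let S[i] be the best sum of a strictly increasing subsequence ending at i:
i:      1  2  3  4  5  6  7  8  9 10 11 12 13 14
a[i]:  20 20  9 25 30 13 19 19 14 29  1 18 19 12
S:     20 20  9 45 75 22 41 41 36 74  1 54 73 21
Maximum is 75 (e.g. 20 + 25 + 30).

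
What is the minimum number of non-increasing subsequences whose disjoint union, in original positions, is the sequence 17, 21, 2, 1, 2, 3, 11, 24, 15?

5

Place each on the leftmost legal pile:
17 → new pile 1 (tops now [17])
21 → new pile 2 (tops now [17, 21])
2 → pile 1 (tops now [2, 21])
1 → pile 1 (tops now [1, 21])
2 → pile 2 (tops now [1, 2])
3 → new pile 3 (tops now [1, 2, 3])
11 → new pile 4 (tops now [1, 2, 3, 11])
24 → new pile 5 (tops now [1, 2, 3, 11, 24])
15 → pile 5 (tops now [1, 2, 3, 11, 15])
Five piles.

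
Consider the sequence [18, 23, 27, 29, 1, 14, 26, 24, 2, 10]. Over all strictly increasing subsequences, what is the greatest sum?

97

Let S[i] be the best sum of a strictly increasing subsequence ending at i:
i:      1  2  3  4  5  6  7  8  9 10
a[i]:  18 23 27 29  1 14 26 24  2 10
S:     18 41 68 97  1 15 67 65  3 13
Maximum is 97 (e.g. 18 + 23 + 27 + 29).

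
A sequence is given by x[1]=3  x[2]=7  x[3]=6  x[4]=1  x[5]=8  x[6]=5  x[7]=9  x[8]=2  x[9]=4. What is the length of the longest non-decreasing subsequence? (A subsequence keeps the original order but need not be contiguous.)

Track the smallest tail for each achievable length (allowing ties):
3 → extends → [3]
7 → extends → [3, 7]
6 → replaces 7 → [3, 6]
1 → replaces 3 → [1, 6]
8 → extends → [1, 6, 8]
5 → replaces 6 → [1, 5, 8]
9 → extends → [1, 5, 8, 9]
2 → replaces 5 → [1, 2, 8, 9]
4 → replaces 8 → [1, 2, 4, 9]
Four tails, so the longest non-decreasing subsequence has length 4 (e.g. 3, 7, 8, 9).

4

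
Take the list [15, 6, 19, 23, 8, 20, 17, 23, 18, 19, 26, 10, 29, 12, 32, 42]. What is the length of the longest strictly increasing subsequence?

9

Track the smallest tail for each achievable length (strict):
15 → extends → [15]
6 → replaces 15 → [6]
19 → extends → [6, 19]
23 → extends → [6, 19, 23]
8 → replaces 19 → [6, 8, 23]
20 → replaces 23 → [6, 8, 20]
17 → replaces 20 → [6, 8, 17]
23 → extends → [6, 8, 17, 23]
18 → replaces 23 → [6, 8, 17, 18]
19 → extends → [6, 8, 17, 18, 19]
26 → extends → [6, 8, 17, 18, 19, 26]
10 → replaces 17 → [6, 8, 10, 18, 19, 26]
29 → extends → [6, 8, 10, 18, 19, 26, 29]
12 → replaces 18 → [6, 8, 10, 12, 19, 26, 29]
32 → extends → [6, 8, 10, 12, 19, 26, 29, 32]
42 → extends → [6, 8, 10, 12, 19, 26, 29, 32, 42]
Nine tails, so the longest strictly increasing subsequence has length 9 (e.g. 6, 8, 17, 18, 19, 26, 29, 32, 42).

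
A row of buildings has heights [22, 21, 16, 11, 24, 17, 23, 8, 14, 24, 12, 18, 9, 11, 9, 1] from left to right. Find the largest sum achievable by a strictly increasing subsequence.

80

Let S[i] be the best sum of a strictly increasing subsequence ending at i:
i:      1  2  3  4  5  6  7  8  9 10 11 12 13 14 15 16
a[i]:  22 21 16 11 24 17 23  8 14 24 12 18  9 11  9  1
S:     22 21 16 11 46 33 56  8 25 80 23 51 17 28 17  1
Maximum is 80 (e.g. 16 + 17 + 23 + 24).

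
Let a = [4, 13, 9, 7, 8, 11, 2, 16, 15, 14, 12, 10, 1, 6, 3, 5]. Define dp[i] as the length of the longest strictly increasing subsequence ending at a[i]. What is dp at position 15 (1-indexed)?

dp[i] = 1 + max{dp[j] : j<i, a[j]<a[i]} (or 1 if no such j):
i:      1  2  3  4  5  6  7  8  9 10 11 12 13 14 15 16
a[i]:   4 13  9  7  8 11  2 16 15 14 12 10  1  6  3  5
dp:     1  2  2  2  3  4  1  5  5  5  5  4  1  2  2  3
At index 15 the value is 2.

2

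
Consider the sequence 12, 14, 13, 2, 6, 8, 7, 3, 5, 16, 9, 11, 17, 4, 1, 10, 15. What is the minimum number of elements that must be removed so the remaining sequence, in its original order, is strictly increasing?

Fewest deletions = n − (longest strictly increasing subsequence).
Patience tails:
12 → extends → [12]
14 → extends → [12, 14]
13 → replaces 14 → [12, 13]
2 → replaces 12 → [2, 13]
6 → replaces 13 → [2, 6]
8 → extends → [2, 6, 8]
7 → replaces 8 → [2, 6, 7]
3 → replaces 6 → [2, 3, 7]
5 → replaces 7 → [2, 3, 5]
16 → extends → [2, 3, 5, 16]
9 → replaces 16 → [2, 3, 5, 9]
11 → extends → [2, 3, 5, 9, 11]
17 → extends → [2, 3, 5, 9, 11, 17]
4 → replaces 5 → [2, 3, 4, 9, 11, 17]
1 → replaces 2 → [1, 3, 4, 9, 11, 17]
10 → replaces 11 → [1, 3, 4, 9, 10, 17]
15 → replaces 17 → [1, 3, 4, 9, 10, 15]
Longest strictly increasing subsequence has length 6, so deletions = 17 − 6 = 11.

11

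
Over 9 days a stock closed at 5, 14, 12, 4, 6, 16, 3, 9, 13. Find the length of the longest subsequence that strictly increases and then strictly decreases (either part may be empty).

5

inc[i] = longest strictly increasing subsequence ending at i; dec[i] = longest strictly decreasing subsequence starting at i:
i:      1  2  3  4  5  6  7  8  9
a[i]:   5 14 12  4  6 16  3  9 13
inc:    1  2  2  1  2  3  1  3  4
dec:    3  4  3  2  2  2  1  1  1
Best peak at i=2 (value 14): inc=2, dec=4, length 2+4−1 = 5.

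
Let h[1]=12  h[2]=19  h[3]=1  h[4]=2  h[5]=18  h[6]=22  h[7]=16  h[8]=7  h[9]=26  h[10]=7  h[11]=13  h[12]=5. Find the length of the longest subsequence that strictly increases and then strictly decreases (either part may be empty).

inc[i] = longest strictly increasing subsequence ending at i; dec[i] = longest strictly decreasing subsequence starting at i:
i:      1  2  3  4  5  6  7  8  9 10 11 12
h[i]:  12 19  1  2 18 22 16  7 26  7 13  5
inc:    1  2  1  2  3  4  3  3  5  3  4  3
dec:    3  5  1  1  4  4  3  2  3  2  2  1
Best peak at i=6 (value 22): inc=4, dec=4, length 4+4−1 = 7.

7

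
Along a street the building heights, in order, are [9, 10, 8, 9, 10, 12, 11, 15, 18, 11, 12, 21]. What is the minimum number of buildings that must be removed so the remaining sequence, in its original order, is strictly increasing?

5

Fewest deletions = n − (longest strictly increasing subsequence).
i:      1  2  3  4  5  6  7  8  9 10 11 12
a[i]:   9 10  8  9 10 12 11 15 18 11 12 21
dp:     1  2  1  2  3  4  4  5  6  4  5  7
max dp = 7, so deletions = 12 − 7 = 5.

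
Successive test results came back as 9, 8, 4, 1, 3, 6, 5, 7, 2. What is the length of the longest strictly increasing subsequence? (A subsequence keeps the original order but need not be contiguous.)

4

Track the smallest tail for each achievable length (strict):
9 → extends → [9]
8 → replaces 9 → [8]
4 → replaces 8 → [4]
1 → replaces 4 → [1]
3 → extends → [1, 3]
6 → extends → [1, 3, 6]
5 → replaces 6 → [1, 3, 5]
7 → extends → [1, 3, 5, 7]
2 → replaces 3 → [1, 2, 5, 7]
Four tails, so the longest strictly increasing subsequence has length 4 (e.g. 1, 3, 6, 7).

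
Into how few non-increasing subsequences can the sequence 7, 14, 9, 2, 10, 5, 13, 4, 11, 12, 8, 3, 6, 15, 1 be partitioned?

The minimum number of non-increasing subsequences covering a sequence equals the length of its longest strictly increasing subsequence.
LIS length is 6 (e.g. 7, 9, 10, 11, 12, 15), so 6 piles are needed.

6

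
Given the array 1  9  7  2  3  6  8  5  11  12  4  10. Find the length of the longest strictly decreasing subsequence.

5

Let dp[i] be the longest strictly decreasing subsequence ending at i:
i:      1  2  3  4  5  6  7  8  9 10 11 12
a[i]:   1  9  7  2  3  6  8  5 11 12  4 10
dp:     1  1  2  3  3  3  2  4  1  1  5  2
Maximum is 5.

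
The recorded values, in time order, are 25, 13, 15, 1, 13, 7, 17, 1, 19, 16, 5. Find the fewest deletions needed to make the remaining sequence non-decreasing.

Fewest deletions = n − (longest non-decreasing subsequence).
i:      1  2  3  4  5  6  7  8  9 10 11
a[i]:  25 13 15  1 13  7 17  1 19 16  5
dp:     1  1  2  1  2  2  3  2  4  3  3
max dp = 4, so deletions = 11 − 4 = 7.

7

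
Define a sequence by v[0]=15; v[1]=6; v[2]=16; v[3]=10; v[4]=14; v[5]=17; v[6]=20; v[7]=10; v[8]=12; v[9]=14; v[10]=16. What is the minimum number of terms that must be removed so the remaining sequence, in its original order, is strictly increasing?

6

Fewest deletions = n − (longest strictly increasing subsequence).
Patience tails:
15 → extends → [15]
6 → replaces 15 → [6]
16 → extends → [6, 16]
10 → replaces 16 → [6, 10]
14 → extends → [6, 10, 14]
17 → extends → [6, 10, 14, 17]
20 → extends → [6, 10, 14, 17, 20]
10 → already a tail → [6, 10, 14, 17, 20]
12 → replaces 14 → [6, 10, 12, 17, 20]
14 → replaces 17 → [6, 10, 12, 14, 20]
16 → replaces 20 → [6, 10, 12, 14, 16]
Longest strictly increasing subsequence has length 5, so deletions = 11 − 5 = 6.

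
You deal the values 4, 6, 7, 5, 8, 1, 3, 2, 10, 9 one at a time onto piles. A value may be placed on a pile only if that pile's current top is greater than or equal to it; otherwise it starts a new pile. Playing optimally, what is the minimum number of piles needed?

5

Place each on the leftmost legal pile:
4 → new pile 1 (tops now [4])
6 → new pile 2 (tops now [4, 6])
7 → new pile 3 (tops now [4, 6, 7])
5 → pile 2 (tops now [4, 5, 7])
8 → new pile 4 (tops now [4, 5, 7, 8])
1 → pile 1 (tops now [1, 5, 7, 8])
3 → pile 2 (tops now [1, 3, 7, 8])
2 → pile 2 (tops now [1, 2, 7, 8])
10 → new pile 5 (tops now [1, 2, 7, 8, 10])
9 → pile 5 (tops now [1, 2, 7, 8, 9])
Five piles.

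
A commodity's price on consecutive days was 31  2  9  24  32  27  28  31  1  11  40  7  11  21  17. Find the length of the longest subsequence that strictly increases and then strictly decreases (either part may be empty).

9

inc[i] = longest strictly increasing subsequence ending at i; dec[i] = longest strictly decreasing subsequence starting at i:
i:      1  2  3  4  5  6  7  8  9 10 11 12 13 14 15
a[i]:  31  2  9 24 32 27 28 31  1 11 40  7 11 21 17
inc:    1  1  2  3  4  4  5  6  1  3  7  2  3  4  4
dec:    4  2  2  3  4  3  3  3  1  2  3  1  1  2  1
Best peak at i=11 (value 40): inc=7, dec=3, length 7+3−1 = 9.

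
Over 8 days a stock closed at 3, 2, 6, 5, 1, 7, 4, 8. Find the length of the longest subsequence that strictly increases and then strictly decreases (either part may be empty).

4

inc[i] = longest strictly increasing subsequence ending at i; dec[i] = longest strictly decreasing subsequence starting at i:
i:     1 2 3 4 5 6 7 8
a[i]:  3 2 6 5 1 7 4 8
inc:   1 1 2 2 1 3 2 4
dec:   3 2 3 2 1 2 1 1
Best peak at i=3 (value 6): inc=2, dec=3, length 2+3−1 = 4.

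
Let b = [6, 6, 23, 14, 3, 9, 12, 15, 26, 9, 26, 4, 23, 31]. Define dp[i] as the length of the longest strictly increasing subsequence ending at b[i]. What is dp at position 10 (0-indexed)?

5

dp[i] = 1 + max{dp[j] : j<i, b[j]<b[i]} (or 1 if no such j):
i:      0  1  2  3  4  5  6  7  8  9 10 11 12 13
b[i]:   6  6 23 14  3  9 12 15 26  9 26  4 23 31
dp:     1  1  2  2  1  2  3  4  5  2  5  2  5  6
At index 10 the value is 5.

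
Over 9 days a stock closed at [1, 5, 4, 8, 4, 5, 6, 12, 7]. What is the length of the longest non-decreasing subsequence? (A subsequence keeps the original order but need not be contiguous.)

Track the smallest tail for each achievable length (allowing ties):
1 → extends → [1]
5 → extends → [1, 5]
4 → replaces 5 → [1, 4]
8 → extends → [1, 4, 8]
4 → replaces 8 → [1, 4, 4]
5 → extends → [1, 4, 4, 5]
6 → extends → [1, 4, 4, 5, 6]
12 → extends → [1, 4, 4, 5, 6, 12]
7 → replaces 12 → [1, 4, 4, 5, 6, 7]
Six tails, so the longest non-decreasing subsequence has length 6 (e.g. 1, 4, 4, 5, 6, 12).

6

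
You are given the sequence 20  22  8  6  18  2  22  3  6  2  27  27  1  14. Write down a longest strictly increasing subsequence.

Patience tails give the LIS length; then backtrack through the dp parents:
20 → extends → [20]
22 → extends → [20, 22]
8 → replaces 20 → [8, 22]
6 → replaces 8 → [6, 22]
18 → replaces 22 → [6, 18]
2 → replaces 6 → [2, 18]
22 → extends → [2, 18, 22]
3 → replaces 18 → [2, 3, 22]
6 → replaces 22 → [2, 3, 6]
2 → already a tail → [2, 3, 6]
27 → extends → [2, 3, 6, 27]
27 → already a tail → [2, 3, 6, 27]
1 → replaces 2 → [1, 3, 6, 27]
14 → replaces 27 → [1, 3, 6, 14]
Length 4; one witness is 8, 18, 22, 27.

8, 18, 22, 27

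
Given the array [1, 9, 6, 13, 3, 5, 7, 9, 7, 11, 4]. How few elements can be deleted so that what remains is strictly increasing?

Fewest deletions = n − (longest strictly increasing subsequence).
Patience tails:
1 → extends → [1]
9 → extends → [1, 9]
6 → replaces 9 → [1, 6]
13 → extends → [1, 6, 13]
3 → replaces 6 → [1, 3, 13]
5 → replaces 13 → [1, 3, 5]
7 → extends → [1, 3, 5, 7]
9 → extends → [1, 3, 5, 7, 9]
7 → already a tail → [1, 3, 5, 7, 9]
11 → extends → [1, 3, 5, 7, 9, 11]
4 → replaces 5 → [1, 3, 4, 7, 9, 11]
Longest strictly increasing subsequence has length 6, so deletions = 11 − 6 = 5.

5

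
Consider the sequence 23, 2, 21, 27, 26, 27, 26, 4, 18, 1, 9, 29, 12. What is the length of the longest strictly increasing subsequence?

Let dp[i] be the length of the longest such subsequence ending at index i:
i:      1  2  3  4  5  6  7  8  9 10 11 12 13
a[i]:  23  2 21 27 26 27 26  4 18  1  9 29 12
dp:     1  1  2  3  3  4  3  2  3  1  3  5  4
Maximum dp value is 5.

5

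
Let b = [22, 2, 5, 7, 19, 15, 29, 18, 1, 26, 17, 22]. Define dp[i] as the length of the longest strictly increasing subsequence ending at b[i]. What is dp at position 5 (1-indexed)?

dp[i] = 1 + max{dp[j] : j<i, b[j]<b[i]} (or 1 if no such j):
i:      1  2  3  4  5  6  7  8  9 10 11 12
b[i]:  22  2  5  7 19 15 29 18  1 26 17 22
dp:     1  1  2  3  4  4  5  5  1  6  5  6
At index 5 the value is 4.

4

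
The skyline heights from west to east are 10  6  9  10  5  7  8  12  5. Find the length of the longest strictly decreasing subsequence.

4

Let dp[i] be the longest strictly decreasing subsequence ending at i:
i:      1  2  3  4  5  6  7  8  9
a[i]:  10  6  9 10  5  7  8 12  5
dp:     1  2  2  1  3  3  3  1  4
Maximum is 4.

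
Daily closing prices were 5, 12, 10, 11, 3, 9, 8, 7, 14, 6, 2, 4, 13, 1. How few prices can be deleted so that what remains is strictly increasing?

Fewest deletions = n − (longest strictly increasing subsequence).
Patience tails:
5 → extends → [5]
12 → extends → [5, 12]
10 → replaces 12 → [5, 10]
11 → extends → [5, 10, 11]
3 → replaces 5 → [3, 10, 11]
9 → replaces 10 → [3, 9, 11]
8 → replaces 9 → [3, 8, 11]
7 → replaces 8 → [3, 7, 11]
14 → extends → [3, 7, 11, 14]
6 → replaces 7 → [3, 6, 11, 14]
2 → replaces 3 → [2, 6, 11, 14]
4 → replaces 6 → [2, 4, 11, 14]
13 → replaces 14 → [2, 4, 11, 13]
1 → replaces 2 → [1, 4, 11, 13]
Longest strictly increasing subsequence has length 4, so deletions = 14 − 4 = 10.

10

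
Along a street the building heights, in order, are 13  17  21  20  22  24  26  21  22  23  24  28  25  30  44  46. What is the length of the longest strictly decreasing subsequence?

2

Let dp[i] be the longest strictly decreasing subsequence ending at i:
i:      1  2  3  4  5  6  7  8  9 10 11 12 13 14 15 16
a[i]:  13 17 21 20 22 24 26 21 22 23 24 28 25 30 44 46
dp:     1  1  1  2  1  1  1  2  2  2  2  1  2  1  1  1
Maximum is 2.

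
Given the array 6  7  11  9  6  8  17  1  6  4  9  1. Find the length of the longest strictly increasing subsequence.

Let dp[i] be the length of the longest such subsequence ending at index i:
i:      1  2  3  4  5  6  7  8  9 10 11 12
a[i]:   6  7 11  9  6  8 17  1  6  4  9  1
dp:     1  2  3  3  1  3  4  1  2  2  4  1
Maximum dp value is 4.

4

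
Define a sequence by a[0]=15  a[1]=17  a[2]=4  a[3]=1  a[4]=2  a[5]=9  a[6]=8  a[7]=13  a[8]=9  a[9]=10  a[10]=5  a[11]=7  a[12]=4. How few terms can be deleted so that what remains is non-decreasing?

Fewest deletions = n − (longest non-decreasing subsequence).
i:      0  1  2  3  4  5  6  7  8  9 10 11 12
a[i]:  15 17  4  1  2  9  8 13  9 10  5  7  4
dp:     1  2  1  1  2  3  3  4  4  5  3  4  3
max dp = 5, so deletions = 13 − 5 = 8.

8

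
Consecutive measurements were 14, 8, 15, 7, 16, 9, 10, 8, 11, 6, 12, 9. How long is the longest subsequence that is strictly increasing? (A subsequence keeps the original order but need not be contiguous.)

5

Track the smallest tail for each achievable length (strict):
14 → extends → [14]
8 → replaces 14 → [8]
15 → extends → [8, 15]
7 → replaces 8 → [7, 15]
16 → extends → [7, 15, 16]
9 → replaces 15 → [7, 9, 16]
10 → replaces 16 → [7, 9, 10]
8 → replaces 9 → [7, 8, 10]
11 → extends → [7, 8, 10, 11]
6 → replaces 7 → [6, 8, 10, 11]
12 → extends → [6, 8, 10, 11, 12]
9 → replaces 10 → [6, 8, 9, 11, 12]
Five tails, so the longest strictly increasing subsequence has length 5 (e.g. 8, 9, 10, 11, 12).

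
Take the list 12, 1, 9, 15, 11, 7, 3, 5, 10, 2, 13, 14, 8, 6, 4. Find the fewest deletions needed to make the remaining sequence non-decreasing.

9

Fewest deletions = n − (longest non-decreasing subsequence).
i:      1  2  3  4  5  6  7  8  9 10 11 12 13 14 15
a[i]:  12  1  9 15 11  7  3  5 10  2 13 14  8  6  4
dp:     1  1  2  3  3  2  2  3  4  2  5  6  4  4  3
max dp = 6, so deletions = 15 − 6 = 9.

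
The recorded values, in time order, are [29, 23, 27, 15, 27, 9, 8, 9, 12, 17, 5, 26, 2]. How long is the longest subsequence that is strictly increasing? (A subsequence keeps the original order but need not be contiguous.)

Track the smallest tail for each achievable length (strict):
29 → extends → [29]
23 → replaces 29 → [23]
27 → extends → [23, 27]
15 → replaces 23 → [15, 27]
27 → already a tail → [15, 27]
9 → replaces 15 → [9, 27]
8 → replaces 9 → [8, 27]
9 → replaces 27 → [8, 9]
12 → extends → [8, 9, 12]
17 → extends → [8, 9, 12, 17]
5 → replaces 8 → [5, 9, 12, 17]
26 → extends → [5, 9, 12, 17, 26]
2 → replaces 5 → [2, 9, 12, 17, 26]
Five tails, so the longest strictly increasing subsequence has length 5 (e.g. 8, 9, 12, 17, 26).

5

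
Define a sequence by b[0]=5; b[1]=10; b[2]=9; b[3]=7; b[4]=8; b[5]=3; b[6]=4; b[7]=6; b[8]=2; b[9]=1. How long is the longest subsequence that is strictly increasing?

3

Let dp[i] be the length of the longest such subsequence ending at index i:
i:      0  1  2  3  4  5  6  7  8  9
b[i]:   5 10  9  7  8  3  4  6  2  1
dp:     1  2  2  2  3  1  2  3  1  1
Maximum dp value is 3.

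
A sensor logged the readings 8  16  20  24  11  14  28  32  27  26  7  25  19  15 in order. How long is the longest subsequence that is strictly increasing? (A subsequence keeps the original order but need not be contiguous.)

6

Track the smallest tail for each achievable length (strict):
8 → extends → [8]
16 → extends → [8, 16]
20 → extends → [8, 16, 20]
24 → extends → [8, 16, 20, 24]
11 → replaces 16 → [8, 11, 20, 24]
14 → replaces 20 → [8, 11, 14, 24]
28 → extends → [8, 11, 14, 24, 28]
32 → extends → [8, 11, 14, 24, 28, 32]
27 → replaces 28 → [8, 11, 14, 24, 27, 32]
26 → replaces 27 → [8, 11, 14, 24, 26, 32]
7 → replaces 8 → [7, 11, 14, 24, 26, 32]
25 → replaces 26 → [7, 11, 14, 24, 25, 32]
19 → replaces 24 → [7, 11, 14, 19, 25, 32]
15 → replaces 19 → [7, 11, 14, 15, 25, 32]
Six tails, so the longest strictly increasing subsequence has length 6 (e.g. 8, 16, 20, 24, 28, 32).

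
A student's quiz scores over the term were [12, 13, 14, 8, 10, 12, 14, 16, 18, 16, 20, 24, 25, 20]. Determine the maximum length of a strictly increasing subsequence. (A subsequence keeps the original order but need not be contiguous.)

9

Track the smallest tail for each achievable length (strict):
12 → extends → [12]
13 → extends → [12, 13]
14 → extends → [12, 13, 14]
8 → replaces 12 → [8, 13, 14]
10 → replaces 13 → [8, 10, 14]
12 → replaces 14 → [8, 10, 12]
14 → extends → [8, 10, 12, 14]
16 → extends → [8, 10, 12, 14, 16]
18 → extends → [8, 10, 12, 14, 16, 18]
16 → already a tail → [8, 10, 12, 14, 16, 18]
20 → extends → [8, 10, 12, 14, 16, 18, 20]
24 → extends → [8, 10, 12, 14, 16, 18, 20, 24]
25 → extends → [8, 10, 12, 14, 16, 18, 20, 24, 25]
20 → already a tail → [8, 10, 12, 14, 16, 18, 20, 24, 25]
Nine tails, so the longest strictly increasing subsequence has length 9 (e.g. 8, 10, 12, 14, 16, 18, 20, 24, 25).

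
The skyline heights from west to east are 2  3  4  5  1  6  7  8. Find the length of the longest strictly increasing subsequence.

7

Let dp[i] be the length of the longest such subsequence ending at index i:
i:     1 2 3 4 5 6 7 8
a[i]:  2 3 4 5 1 6 7 8
dp:    1 2 3 4 1 5 6 7
Maximum dp value is 7.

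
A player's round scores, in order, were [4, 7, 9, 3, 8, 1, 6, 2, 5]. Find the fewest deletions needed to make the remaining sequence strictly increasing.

Fewest deletions = n − (longest strictly increasing subsequence).
i:     1 2 3 4 5 6 7 8 9
a[i]:  4 7 9 3 8 1 6 2 5
dp:    1 2 3 1 3 1 2 2 3
max dp = 3, so deletions = 9 − 3 = 6.

6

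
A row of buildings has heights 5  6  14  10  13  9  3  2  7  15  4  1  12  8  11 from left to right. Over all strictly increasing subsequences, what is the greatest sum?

Let S[i] be the best sum of a strictly increasing subsequence ending at i:
i:      1  2  3  4  5  6  7  8  9 10 11 12 13 14 15
a[i]:   5  6 14 10 13  9  3  2  7 15  4  1 12  8 11
S:      5 11 25 21 34 20  3  2 18 49  7  1 33 26 37
Maximum is 49 (e.g. 5 + 6 + 10 + 13 + 15).

49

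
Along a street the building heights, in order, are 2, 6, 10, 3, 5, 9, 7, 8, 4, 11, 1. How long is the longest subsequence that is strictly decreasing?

5

Negate each value so 'decreasing' becomes 'increasing', then run patience tails on the negated sequence:
-2 → extends → [-2]
-6 → replaces -2 → [-6]
-10 → replaces -6 → [-10]
-3 → extends → [-10, -3]
-5 → replaces -3 → [-10, -5]
-9 → replaces -5 → [-10, -9]
-7 → extends → [-10, -9, -7]
-8 → replaces -7 → [-10, -9, -8]
-4 → extends → [-10, -9, -8, -4]
-11 → replaces -10 → [-11, -9, -8, -4]
-1 → extends → [-11, -9, -8, -4, -1]
Five tails, so the longest strictly decreasing subsequence of the original has length 5.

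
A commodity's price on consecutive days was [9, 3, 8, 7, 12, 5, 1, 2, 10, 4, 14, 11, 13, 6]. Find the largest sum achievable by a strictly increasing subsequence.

45

Let S[i] be the best sum of a strictly increasing subsequence ending at i:
i:      1  2  3  4  5  6  7  8  9 10 11 12 13 14
a[i]:   9  3  8  7 12  5  1  2 10  4 14 11 13  6
S:      9  3 11 10 23  8  1  3 21  7 37 32 45 14
Maximum is 45 (e.g. 3 + 8 + 10 + 11 + 13).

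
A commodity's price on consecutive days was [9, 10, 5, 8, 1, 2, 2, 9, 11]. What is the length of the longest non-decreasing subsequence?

5

Track the smallest tail for each achievable length (allowing ties):
9 → extends → [9]
10 → extends → [9, 10]
5 → replaces 9 → [5, 10]
8 → replaces 10 → [5, 8]
1 → replaces 5 → [1, 8]
2 → replaces 8 → [1, 2]
2 → extends → [1, 2, 2]
9 → extends → [1, 2, 2, 9]
11 → extends → [1, 2, 2, 9, 11]
Five tails, so the longest non-decreasing subsequence has length 5 (e.g. 1, 2, 2, 9, 11).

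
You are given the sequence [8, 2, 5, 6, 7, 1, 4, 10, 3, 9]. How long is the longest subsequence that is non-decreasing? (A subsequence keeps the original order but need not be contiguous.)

Track the smallest tail for each achievable length (allowing ties):
8 → extends → [8]
2 → replaces 8 → [2]
5 → extends → [2, 5]
6 → extends → [2, 5, 6]
7 → extends → [2, 5, 6, 7]
1 → replaces 2 → [1, 5, 6, 7]
4 → replaces 5 → [1, 4, 6, 7]
10 → extends → [1, 4, 6, 7, 10]
3 → replaces 4 → [1, 3, 6, 7, 10]
9 → replaces 10 → [1, 3, 6, 7, 9]
Five tails, so the longest non-decreasing subsequence has length 5 (e.g. 2, 5, 6, 7, 10).

5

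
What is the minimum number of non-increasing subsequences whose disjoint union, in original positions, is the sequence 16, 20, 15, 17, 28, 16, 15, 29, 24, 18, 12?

Place each on the leftmost legal pile:
16 → new pile 1 (tops now [16])
20 → new pile 2 (tops now [16, 20])
15 → pile 1 (tops now [15, 20])
17 → pile 2 (tops now [15, 17])
28 → new pile 3 (tops now [15, 17, 28])
16 → pile 2 (tops now [15, 16, 28])
15 → pile 1 (tops now [15, 16, 28])
29 → new pile 4 (tops now [15, 16, 28, 29])
24 → pile 3 (tops now [15, 16, 24, 29])
18 → pile 3 (tops now [15, 16, 18, 29])
12 → pile 1 (tops now [12, 16, 18, 29])
Four piles.

4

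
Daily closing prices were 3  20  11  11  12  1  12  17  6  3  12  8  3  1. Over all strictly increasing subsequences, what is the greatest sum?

43

Let S[i] be the best sum of a strictly increasing subsequence ending at i:
i:      1  2  3  4  5  6  7  8  9 10 11 12 13 14
a[i]:   3 20 11 11 12  1 12 17  6  3 12  8  3  1
S:      3 23 14 14 26  1 26 43  9  4 26 17  4  1
Maximum is 43 (e.g. 3 + 11 + 12 + 17).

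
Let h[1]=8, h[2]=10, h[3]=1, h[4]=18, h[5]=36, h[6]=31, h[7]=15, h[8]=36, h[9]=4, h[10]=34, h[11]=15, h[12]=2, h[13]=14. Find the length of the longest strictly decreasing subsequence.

5

Let dp[i] be the longest strictly decreasing subsequence ending at i:
i:      1  2  3  4  5  6  7  8  9 10 11 12 13
h[i]:   8 10  1 18 36 31 15 36  4 34 15  2 14
dp:     1  1  2  1  1  2  3  1  4  2  3  5  4
Maximum is 5.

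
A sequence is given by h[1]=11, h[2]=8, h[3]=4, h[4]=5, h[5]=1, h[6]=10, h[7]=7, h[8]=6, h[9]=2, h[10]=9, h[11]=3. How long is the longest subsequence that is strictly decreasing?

5

Negate each value so 'decreasing' becomes 'increasing', then run patience tails on the negated sequence:
-11 → extends → [-11]
-8 → extends → [-11, -8]
-4 → extends → [-11, -8, -4]
-5 → replaces -4 → [-11, -8, -5]
-1 → extends → [-11, -8, -5, -1]
-10 → replaces -8 → [-11, -10, -5, -1]
-7 → replaces -5 → [-11, -10, -7, -1]
-6 → replaces -1 → [-11, -10, -7, -6]
-2 → extends → [-11, -10, -7, -6, -2]
-9 → replaces -7 → [-11, -10, -9, -6, -2]
-3 → replaces -2 → [-11, -10, -9, -6, -3]
Five tails, so the longest strictly decreasing subsequence of the original has length 5.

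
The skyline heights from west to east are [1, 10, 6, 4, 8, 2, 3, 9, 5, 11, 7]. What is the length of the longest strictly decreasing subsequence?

Negate each value so 'decreasing' becomes 'increasing', then run patience tails on the negated sequence:
-1 → extends → [-1]
-10 → replaces -1 → [-10]
-6 → extends → [-10, -6]
-4 → extends → [-10, -6, -4]
-8 → replaces -6 → [-10, -8, -4]
-2 → extends → [-10, -8, -4, -2]
-3 → replaces -2 → [-10, -8, -4, -3]
-9 → replaces -8 → [-10, -9, -4, -3]
-5 → replaces -4 → [-10, -9, -5, -3]
-11 → replaces -10 → [-11, -9, -5, -3]
-7 → replaces -5 → [-11, -9, -7, -3]
Four tails, so the longest strictly decreasing subsequence of the original has length 4.

4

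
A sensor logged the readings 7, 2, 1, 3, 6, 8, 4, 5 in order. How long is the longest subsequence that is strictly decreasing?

3

Negate each value so 'decreasing' becomes 'increasing', then run patience tails on the negated sequence:
-7 → extends → [-7]
-2 → extends → [-7, -2]
-1 → extends → [-7, -2, -1]
-3 → replaces -2 → [-7, -3, -1]
-6 → replaces -3 → [-7, -6, -1]
-8 → replaces -7 → [-8, -6, -1]
-4 → replaces -1 → [-8, -6, -4]
-5 → replaces -4 → [-8, -6, -5]
Three tails, so the longest strictly decreasing subsequence of the original has length 3.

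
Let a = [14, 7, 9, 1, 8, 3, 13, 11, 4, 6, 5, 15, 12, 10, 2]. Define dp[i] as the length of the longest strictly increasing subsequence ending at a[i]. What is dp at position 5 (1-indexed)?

2

dp[i] = 1 + max{dp[j] : j<i, a[j]<a[i]} (or 1 if no such j):
i:      1  2  3  4  5  6  7  8  9 10 11 12 13 14 15
a[i]:  14  7  9  1  8  3 13 11  4  6  5 15 12 10  2
dp:     1  1  2  1  2  2  3  3  3  4  4  5  5  5  2
At index 5 the value is 2.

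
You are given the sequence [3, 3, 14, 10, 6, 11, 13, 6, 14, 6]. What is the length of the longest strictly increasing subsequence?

5

Track the smallest tail for each achievable length (strict):
3 → extends → [3]
3 → already a tail → [3]
14 → extends → [3, 14]
10 → replaces 14 → [3, 10]
6 → replaces 10 → [3, 6]
11 → extends → [3, 6, 11]
13 → extends → [3, 6, 11, 13]
6 → already a tail → [3, 6, 11, 13]
14 → extends → [3, 6, 11, 13, 14]
6 → already a tail → [3, 6, 11, 13, 14]
Five tails, so the longest strictly increasing subsequence has length 5 (e.g. 3, 10, 11, 13, 14).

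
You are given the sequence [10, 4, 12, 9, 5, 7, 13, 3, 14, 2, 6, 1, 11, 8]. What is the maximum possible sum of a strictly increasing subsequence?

Let S[i] be the best sum of a strictly increasing subsequence ending at i:
i:      1  2  3  4  5  6  7  8  9 10 11 12 13 14
a[i]:  10  4 12  9  5  7 13  3 14  2  6  1 11  8
S:     10  4 22 13  9 16 35  3 49  2 15  1 27 24
Maximum is 49 (e.g. 10 + 12 + 13 + 14).

49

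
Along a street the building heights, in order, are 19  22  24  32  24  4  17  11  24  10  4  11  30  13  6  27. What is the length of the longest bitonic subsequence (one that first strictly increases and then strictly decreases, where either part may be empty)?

9

inc[i] = longest strictly increasing subsequence ending at i; dec[i] = longest strictly decreasing subsequence starting at i:
i:      1  2  3  4  5  6  7  8  9 10 11 12 13 14 15 16
a[i]:  19 22 24 32 24  4 17 11 24 10  4 11 30 13  6 27
inc:    1  2  3  4  3  1  2  2  3  2  1  3  4  4  2  5
dec:    5  5  5  6  5  1  4  3  3  2  1  2  3  2  1  1
Best peak at i=4 (value 32): inc=4, dec=6, length 4+6−1 = 9.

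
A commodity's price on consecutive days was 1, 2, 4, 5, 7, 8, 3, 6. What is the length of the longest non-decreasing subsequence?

Track the smallest tail for each achievable length (allowing ties):
1 → extends → [1]
2 → extends → [1, 2]
4 → extends → [1, 2, 4]
5 → extends → [1, 2, 4, 5]
7 → extends → [1, 2, 4, 5, 7]
8 → extends → [1, 2, 4, 5, 7, 8]
3 → replaces 4 → [1, 2, 3, 5, 7, 8]
6 → replaces 7 → [1, 2, 3, 5, 6, 8]
Six tails, so the longest non-decreasing subsequence has length 6 (e.g. 1, 2, 4, 5, 7, 8).

6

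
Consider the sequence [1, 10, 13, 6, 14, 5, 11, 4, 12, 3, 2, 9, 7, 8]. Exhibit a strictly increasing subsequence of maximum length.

Patience tails give the LIS length; then backtrack through the dp parents:
1 → extends → [1]
10 → extends → [1, 10]
13 → extends → [1, 10, 13]
6 → replaces 10 → [1, 6, 13]
14 → extends → [1, 6, 13, 14]
5 → replaces 6 → [1, 5, 13, 14]
11 → replaces 13 → [1, 5, 11, 14]
4 → replaces 5 → [1, 4, 11, 14]
12 → replaces 14 → [1, 4, 11, 12]
3 → replaces 4 → [1, 3, 11, 12]
2 → replaces 3 → [1, 2, 11, 12]
9 → replaces 11 → [1, 2, 9, 12]
7 → replaces 9 → [1, 2, 7, 12]
8 → replaces 12 → [1, 2, 7, 8]
Length 4; one witness is 1, 10, 13, 14.

1, 10, 13, 14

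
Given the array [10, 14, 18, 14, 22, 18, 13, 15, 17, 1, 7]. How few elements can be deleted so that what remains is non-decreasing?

6

Fewest deletions = n − (longest non-decreasing subsequence).
Patience tails:
10 → extends → [10]
14 → extends → [10, 14]
18 → extends → [10, 14, 18]
14 → replaces 18 → [10, 14, 14]
22 → extends → [10, 14, 14, 22]
18 → replaces 22 → [10, 14, 14, 18]
13 → replaces 14 → [10, 13, 14, 18]
15 → replaces 18 → [10, 13, 14, 15]
17 → extends → [10, 13, 14, 15, 17]
1 → replaces 10 → [1, 13, 14, 15, 17]
7 → replaces 13 → [1, 7, 14, 15, 17]
Longest non-decreasing subsequence has length 5, so deletions = 11 − 5 = 6.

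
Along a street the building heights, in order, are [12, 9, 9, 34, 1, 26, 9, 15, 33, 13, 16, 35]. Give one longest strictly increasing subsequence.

Patience tails give the LIS length; then backtrack through the dp parents:
12 → extends → [12]
9 → replaces 12 → [9]
9 → already a tail → [9]
34 → extends → [9, 34]
1 → replaces 9 → [1, 34]
26 → replaces 34 → [1, 26]
9 → replaces 26 → [1, 9]
15 → extends → [1, 9, 15]
33 → extends → [1, 9, 15, 33]
13 → replaces 15 → [1, 9, 13, 33]
16 → replaces 33 → [1, 9, 13, 16]
35 → extends → [1, 9, 13, 16, 35]
Length 5; one witness is 1, 9, 15, 33, 35.

1, 9, 15, 33, 35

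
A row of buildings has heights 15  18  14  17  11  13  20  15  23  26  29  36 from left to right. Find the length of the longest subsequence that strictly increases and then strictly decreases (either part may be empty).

inc[i] = longest strictly increasing subsequence ending at i; dec[i] = longest strictly decreasing subsequence starting at i:
i:      1  2  3  4  5  6  7  8  9 10 11 12
a[i]:  15 18 14 17 11 13 20 15 23 26 29 36
inc:    1  2  1  2  1  2  3  3  4  5  6  7
dec:    3  3  2  2  1  1  2  1  1  1  1  1
Best peak at i=12 (value 36): inc=7, dec=1, length 7+1−1 = 7.

7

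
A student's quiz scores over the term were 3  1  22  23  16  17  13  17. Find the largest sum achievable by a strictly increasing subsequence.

Let S[i] be the best sum of a strictly increasing subsequence ending at i:
i:      1  2  3  4  5  6  7  8
a[i]:   3  1 22 23 16 17 13 17
S:      3  1 25 48 19 36 16 36
Maximum is 48 (e.g. 3 + 22 + 23).

48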